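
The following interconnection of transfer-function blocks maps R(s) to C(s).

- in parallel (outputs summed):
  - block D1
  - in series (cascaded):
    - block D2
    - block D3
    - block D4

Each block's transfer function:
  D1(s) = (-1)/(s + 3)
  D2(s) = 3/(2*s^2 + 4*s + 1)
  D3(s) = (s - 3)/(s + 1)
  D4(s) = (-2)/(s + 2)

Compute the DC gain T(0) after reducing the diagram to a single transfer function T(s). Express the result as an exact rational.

Step 1 - cascade D2, D3, D4 = (18 - 6*s)/(2*s^4 + 10*s^3 + 17*s^2 + 11*s + 2)
Step 2 - combine D1, (D2*D3*D4) in parallel = (-2*s^4 - 10*s^3 - 23*s^2 - 11*s + 52)/(2*s^5 + 16*s^4 + 47*s^3 + 62*s^2 + 35*s + 6)
Evaluating the step-2 result (the overall T(s)) at s = 0 gives T(0) = 52/6 = 26/3.

Therefore the answer is 26/3.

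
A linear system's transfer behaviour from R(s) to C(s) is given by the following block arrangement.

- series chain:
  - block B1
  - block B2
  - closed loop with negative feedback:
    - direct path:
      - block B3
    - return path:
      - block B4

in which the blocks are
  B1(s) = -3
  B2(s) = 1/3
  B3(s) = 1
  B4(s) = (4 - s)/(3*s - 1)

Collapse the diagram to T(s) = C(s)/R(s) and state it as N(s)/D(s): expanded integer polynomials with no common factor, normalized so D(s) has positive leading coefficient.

Step 1 - collapse the loop (B3 forward, B4 return); result (3*s - 1)/(2*s + 3)
Step 2 - combine B1, B2, [B3/(1+B3*B4)] in series: this yields T(s), and no further normalization is needed

Hence the answer: (1 - 3*s)/(2*s + 3)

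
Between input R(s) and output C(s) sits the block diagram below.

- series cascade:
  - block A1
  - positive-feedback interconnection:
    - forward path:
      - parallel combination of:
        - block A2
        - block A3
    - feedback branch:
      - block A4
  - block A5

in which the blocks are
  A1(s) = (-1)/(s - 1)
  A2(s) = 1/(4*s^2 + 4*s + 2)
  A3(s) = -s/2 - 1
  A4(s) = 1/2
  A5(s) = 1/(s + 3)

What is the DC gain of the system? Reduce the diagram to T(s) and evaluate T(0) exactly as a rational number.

[1] sum the parallel branches A2, A3; result (-2*s^3 - 6*s^2 - 5*s - 1)/(4*s^2 + 4*s + 2)
[2] feedback reduction of (A2+A3), A4; result (-4*s^3 - 12*s^2 - 10*s - 2)/(2*s^3 + 14*s^2 + 13*s + 5)
[3] series reduction of A1, [(A2+A3)/(1-(A2+A3)*A4)], A5; result (4*s^3 + 12*s^2 + 10*s + 2)/(2*s^5 + 18*s^4 + 35*s^3 - 11*s^2 - 29*s - 15)
DC gain: substitute s = 0 into T(s) from step 3: T(0) = 2/(-15) = -2/15.

Hence the answer: -2/15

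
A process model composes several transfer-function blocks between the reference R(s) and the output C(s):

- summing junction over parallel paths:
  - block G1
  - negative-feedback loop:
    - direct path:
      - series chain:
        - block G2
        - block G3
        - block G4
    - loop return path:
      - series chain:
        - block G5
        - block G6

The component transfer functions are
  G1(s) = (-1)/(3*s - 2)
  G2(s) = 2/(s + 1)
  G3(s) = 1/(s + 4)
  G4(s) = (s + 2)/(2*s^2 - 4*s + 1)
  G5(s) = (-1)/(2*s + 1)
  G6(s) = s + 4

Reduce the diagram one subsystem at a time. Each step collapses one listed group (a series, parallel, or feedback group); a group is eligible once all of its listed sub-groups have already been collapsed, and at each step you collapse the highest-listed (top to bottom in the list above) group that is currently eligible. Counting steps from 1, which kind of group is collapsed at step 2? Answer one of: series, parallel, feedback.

Answer: series

Working:
(1) multiply G2, G3, G4 (series)
(2) series reduction of G5, G6
(3) reduce the feedback loop with forward (G2*G3*G4) and return (G5*G6)
(4) parallel reduction of G1, [(G2*G3*G4)/(1+(G2*G3*G4)*(G5*G6))]
At step 2 the group reduced is series.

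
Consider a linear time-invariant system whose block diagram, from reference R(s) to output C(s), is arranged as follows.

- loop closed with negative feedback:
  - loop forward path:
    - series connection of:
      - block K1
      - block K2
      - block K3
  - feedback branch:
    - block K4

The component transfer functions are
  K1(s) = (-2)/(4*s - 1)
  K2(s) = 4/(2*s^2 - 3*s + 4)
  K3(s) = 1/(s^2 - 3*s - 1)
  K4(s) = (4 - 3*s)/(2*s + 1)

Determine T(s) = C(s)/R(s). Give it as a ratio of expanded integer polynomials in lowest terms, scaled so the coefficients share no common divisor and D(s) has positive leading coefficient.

Reducing step by step:

Step 1: series reduction of K1, K2, K3 -> (-8)/(8*s^5 - 38*s^4 + 53*s^3 - 47*s^2 - 7*s + 4)
Step 2: collapse the loop ((K1*K2*K3) forward, K4 return): this yields T(s), and no further normalization is needed

Answer: (-16*s - 8)/(16*s^6 - 68*s^5 + 68*s^4 - 41*s^3 - 61*s^2 + 25*s - 28)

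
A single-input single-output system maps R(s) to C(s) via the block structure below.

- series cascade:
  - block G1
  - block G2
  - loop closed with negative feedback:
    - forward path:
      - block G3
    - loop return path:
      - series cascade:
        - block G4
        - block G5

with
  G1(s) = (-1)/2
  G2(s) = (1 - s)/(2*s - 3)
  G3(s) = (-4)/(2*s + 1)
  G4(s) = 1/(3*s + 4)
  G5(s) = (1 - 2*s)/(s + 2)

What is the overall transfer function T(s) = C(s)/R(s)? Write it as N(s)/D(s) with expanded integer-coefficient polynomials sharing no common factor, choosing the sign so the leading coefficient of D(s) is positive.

Reducing step by step:

[1] combine G4, G5 in series = (1 - 2*s)/(3*s^2 + 10*s + 8)
[2] feedback reduction of G3, (G4*G5) = (-12*s^2 - 40*s - 32)/(6*s^3 + 23*s^2 + 34*s + 4)
[3] cascade G1, G2, [G3/(1+G3*(G4*G5))], which is the overall transfer function T(s) = C(s)/R(s) in lowest terms

Answer: (-6*s^3 - 14*s^2 + 4*s + 16)/(12*s^4 + 28*s^3 - s^2 - 94*s - 12)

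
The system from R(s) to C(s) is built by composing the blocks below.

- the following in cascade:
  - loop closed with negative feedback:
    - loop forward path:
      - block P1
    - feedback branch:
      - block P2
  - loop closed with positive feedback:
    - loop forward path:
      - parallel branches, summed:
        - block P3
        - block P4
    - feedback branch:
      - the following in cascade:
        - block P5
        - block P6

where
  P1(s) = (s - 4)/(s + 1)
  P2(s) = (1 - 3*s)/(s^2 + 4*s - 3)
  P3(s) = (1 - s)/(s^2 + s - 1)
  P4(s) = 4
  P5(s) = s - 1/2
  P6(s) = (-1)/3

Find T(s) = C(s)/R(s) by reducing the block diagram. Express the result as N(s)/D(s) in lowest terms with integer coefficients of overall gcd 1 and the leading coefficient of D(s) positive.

Reducing step by step:

1. collapse the loop (P1 forward, P2 return) gives (s^3 - 19*s + 12)/(s^3 + 2*s^2 + 14*s - 7)
2. reduce the parallel group P3, P4 gives (4*s^2 + 3*s - 3)/(s^2 + s - 1)
3. combine P5, P6 in series gives 1/6 - s/3
4. feedback reduction of (P3+P4), (P5*P6) gives (24*s^2 + 18*s - 18)/(8*s^3 + 8*s^2 - 3*s - 3)
5. series reduction of [P1/(1+P1*P2)], [(P3+P4)/(1-(P3+P4)*(P5*P6))], giving the overall T(s)

Answer: (24*s^5 + 18*s^4 - 474*s^3 - 54*s^2 + 558*s - 216)/(8*s^6 + 24*s^5 + 125*s^4 + 47*s^3 - 104*s^2 - 21*s + 21)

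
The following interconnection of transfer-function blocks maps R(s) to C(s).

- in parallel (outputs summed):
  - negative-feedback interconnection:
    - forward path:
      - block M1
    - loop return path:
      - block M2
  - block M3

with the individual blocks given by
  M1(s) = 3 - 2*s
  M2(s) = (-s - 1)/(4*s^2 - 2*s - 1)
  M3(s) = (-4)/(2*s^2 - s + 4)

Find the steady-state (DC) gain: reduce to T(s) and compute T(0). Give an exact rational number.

First reduce the diagram to T(s).

[1] collapse the loop (M1 forward, M2 return), giving (-8*s^3 + 16*s^2 - 4*s - 3)/(6*s^2 - 3*s - 4)
[2] parallel reduction of [M1/(1+M1*M2)], M3, giving (-16*s^5 + 40*s^4 - 56*s^3 + 38*s^2 - s + 4)/(12*s^4 - 12*s^3 + 19*s^2 - 8*s - 16)
The step-2 result is T(s). Setting s = 0: T(0) = 4/(-16) = -1/4.

Answer: -1/4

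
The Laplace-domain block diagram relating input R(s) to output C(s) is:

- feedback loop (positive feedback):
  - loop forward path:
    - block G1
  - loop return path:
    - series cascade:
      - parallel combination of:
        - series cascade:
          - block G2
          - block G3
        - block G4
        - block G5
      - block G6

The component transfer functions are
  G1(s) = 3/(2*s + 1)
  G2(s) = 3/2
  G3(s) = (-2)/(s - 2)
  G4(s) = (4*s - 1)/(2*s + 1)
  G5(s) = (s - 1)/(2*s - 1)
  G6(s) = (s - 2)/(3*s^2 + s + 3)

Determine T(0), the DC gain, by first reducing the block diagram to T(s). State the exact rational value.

First reduce the diagram to T(s).

1. series reduction of G2, G3 -> (-3)/(s - 2)
2. sum the parallel branches (G2*G3), G4, G5 -> (10*s^3 - 39*s^2 + 14*s + 3)/(4*s^3 - 8*s^2 - s + 2)
3. series reduction of ((G2*G3)+G4+G5), G6 -> (10*s^3 - 39*s^2 + 14*s + 3)/(12*s^4 + 4*s^3 + 9*s^2 - s - 3)
4. feedback reduction of G1, (((G2*G3)+G4+G5)*G6) -> (36*s^4 + 12*s^3 + 27*s^2 - 3*s - 9)/(24*s^5 + 20*s^4 - 8*s^3 + 124*s^2 - 49*s - 12)
DC gain: substitute s = 0 into T(s) from step 4: T(0) = -9/(-12) = 3/4.

Answer: 3/4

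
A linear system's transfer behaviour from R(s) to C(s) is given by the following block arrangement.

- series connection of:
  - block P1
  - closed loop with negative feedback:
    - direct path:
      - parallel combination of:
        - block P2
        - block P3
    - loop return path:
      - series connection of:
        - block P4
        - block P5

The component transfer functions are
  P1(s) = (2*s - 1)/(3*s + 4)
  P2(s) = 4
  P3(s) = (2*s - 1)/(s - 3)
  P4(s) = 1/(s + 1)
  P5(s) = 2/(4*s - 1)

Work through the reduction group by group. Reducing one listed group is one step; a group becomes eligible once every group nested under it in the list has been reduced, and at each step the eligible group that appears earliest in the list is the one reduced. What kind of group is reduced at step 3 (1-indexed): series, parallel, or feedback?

[1] reduce the parallel group P2, P3
[2] multiply P4, P5 (series)
[3] close the feedback loop around (P2+P3), (P4*P5)
[4] multiply P1, [(P2+P3)/(1+(P2+P3)*(P4*P5))] (series)
At step 3 the group reduced is feedback.

Answer: feedback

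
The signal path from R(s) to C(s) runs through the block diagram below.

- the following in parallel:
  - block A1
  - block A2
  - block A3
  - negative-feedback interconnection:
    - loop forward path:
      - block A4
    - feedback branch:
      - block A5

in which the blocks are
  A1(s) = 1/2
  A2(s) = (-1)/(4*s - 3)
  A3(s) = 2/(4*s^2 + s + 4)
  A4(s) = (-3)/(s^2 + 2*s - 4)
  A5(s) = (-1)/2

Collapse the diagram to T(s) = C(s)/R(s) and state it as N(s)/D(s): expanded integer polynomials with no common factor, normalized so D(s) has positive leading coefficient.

1. collapse the loop (A4 forward, A5 return) = (-6)/(2*s^2 + 4*s - 5)
2. add A1, A2, A3, [A4/(1+A4*A5)] (parallel), which is the overall transfer function T(s) = C(s)/R(s) in lowest terms

Therefore the answer is (32*s^5 + 32*s^4 - 282*s^3 + 220*s^2 - 419*s + 304)/(64*s^5 + 96*s^4 - 172*s^3 + 136*s^2 - 226*s + 120).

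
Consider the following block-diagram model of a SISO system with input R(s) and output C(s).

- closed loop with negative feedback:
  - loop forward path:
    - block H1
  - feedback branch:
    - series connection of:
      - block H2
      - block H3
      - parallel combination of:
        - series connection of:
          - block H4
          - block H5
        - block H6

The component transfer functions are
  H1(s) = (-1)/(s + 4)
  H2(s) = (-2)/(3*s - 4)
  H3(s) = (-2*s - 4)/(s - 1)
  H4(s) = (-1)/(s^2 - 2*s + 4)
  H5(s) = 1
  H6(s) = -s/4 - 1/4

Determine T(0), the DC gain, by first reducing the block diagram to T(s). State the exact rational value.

First reduce the diagram to T(s).

[1] cascade H4, H5; result (-1)/(s^2 - 2*s + 4)
[2] parallel reduction of (H4*H5), H6; result (-s^3 + s^2 - 2*s - 8)/(4*s^2 - 8*s + 16)
[3] combine H2, H3, ((H4*H5)+H6) in series; result (-s^4 - s^3 - 12*s - 16)/(3*s^4 - 13*s^3 + 30*s^2 - 36*s + 16)
[4] reduce the feedback loop with forward H1 and return (H2*H3*((H4*H5)+H6)); result (-3*s^4 + 13*s^3 - 30*s^2 + 36*s - 16)/(3*s^5 - 21*s^3 + 84*s^2 - 116*s + 80)
Step 4 gives the overall T(s). Then T(0) = -16/80 = -1/5.

Answer: -1/5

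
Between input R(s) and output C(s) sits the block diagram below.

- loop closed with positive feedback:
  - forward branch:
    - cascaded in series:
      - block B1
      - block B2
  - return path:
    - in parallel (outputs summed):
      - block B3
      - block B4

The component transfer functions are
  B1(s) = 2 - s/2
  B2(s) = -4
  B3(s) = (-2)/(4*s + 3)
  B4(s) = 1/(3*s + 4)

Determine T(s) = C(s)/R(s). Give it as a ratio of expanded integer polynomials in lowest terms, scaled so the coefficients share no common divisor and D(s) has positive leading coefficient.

The answer is (24*s^3 - 46*s^2 - 176*s - 96)/(16*s^2 + 19*s - 28).

Reasoning:
[1] reduce the series chain B1, B2; result 2*s - 8
[2] combine B3, B4 in parallel; result (-2*s - 5)/(12*s^2 + 25*s + 12)
[3] apply the feedback formula to (B1*B2), (B3+B4), which is the overall transfer function T(s) = C(s)/R(s) in lowest terms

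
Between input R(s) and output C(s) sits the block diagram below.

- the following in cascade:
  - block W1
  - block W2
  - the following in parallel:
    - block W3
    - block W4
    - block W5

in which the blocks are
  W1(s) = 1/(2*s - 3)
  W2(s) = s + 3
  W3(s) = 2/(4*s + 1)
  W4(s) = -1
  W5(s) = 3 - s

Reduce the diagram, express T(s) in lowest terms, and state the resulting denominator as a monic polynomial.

Step 1 - add W3, W4, W5 (parallel) -> (-4*s^2 + 7*s + 4)/(4*s + 1)
Step 2 - multiply W1, W2, (W3+W4+W5) (series) -> (-4*s^3 - 5*s^2 + 25*s + 12)/(8*s^2 - 10*s - 3)
T(s) is the step-2 result (common factors already cancelled). Leading coefficient of the denominator: 8. Divide through by 8 for the monic polynomial.

Final answer: s^2 - 5*s/4 - 3/8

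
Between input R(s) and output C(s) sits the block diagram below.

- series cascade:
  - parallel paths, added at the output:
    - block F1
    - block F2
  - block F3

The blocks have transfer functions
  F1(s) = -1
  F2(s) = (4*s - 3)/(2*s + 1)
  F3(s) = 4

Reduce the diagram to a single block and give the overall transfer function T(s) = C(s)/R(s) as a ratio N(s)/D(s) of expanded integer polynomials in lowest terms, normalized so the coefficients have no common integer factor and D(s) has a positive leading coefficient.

Reducing step by step:

1. add F1, F2 (parallel) -> (2*s - 4)/(2*s + 1)
2. combine (F1+F2), F3 in series, giving the overall T(s)

Answer: (8*s - 16)/(2*s + 1)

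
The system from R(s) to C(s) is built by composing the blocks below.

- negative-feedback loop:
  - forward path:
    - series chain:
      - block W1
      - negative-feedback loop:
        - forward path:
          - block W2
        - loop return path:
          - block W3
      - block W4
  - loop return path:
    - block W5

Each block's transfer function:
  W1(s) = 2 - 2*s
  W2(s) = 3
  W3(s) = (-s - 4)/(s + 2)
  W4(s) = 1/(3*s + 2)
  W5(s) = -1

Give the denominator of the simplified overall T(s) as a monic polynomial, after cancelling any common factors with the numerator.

[1] apply the feedback formula to W2, W3 gives (-3*s - 6)/(2*s + 10)
[2] multiply W1, [W2/(1+W2*W3)], W4 (series) gives (3*s^2 + 3*s - 6)/(3*s^2 + 17*s + 10)
[3] feedback reduction of (W1*[W2/(1+W2*W3)]*W4), W5 gives (3*s^2 + 3*s - 6)/(14*s + 16)
No further cancellation is possible in the step-3 result, so that is T(s). Its denominator becomes monic after dividing by the leading coefficient 14.

Answer: s + 8/7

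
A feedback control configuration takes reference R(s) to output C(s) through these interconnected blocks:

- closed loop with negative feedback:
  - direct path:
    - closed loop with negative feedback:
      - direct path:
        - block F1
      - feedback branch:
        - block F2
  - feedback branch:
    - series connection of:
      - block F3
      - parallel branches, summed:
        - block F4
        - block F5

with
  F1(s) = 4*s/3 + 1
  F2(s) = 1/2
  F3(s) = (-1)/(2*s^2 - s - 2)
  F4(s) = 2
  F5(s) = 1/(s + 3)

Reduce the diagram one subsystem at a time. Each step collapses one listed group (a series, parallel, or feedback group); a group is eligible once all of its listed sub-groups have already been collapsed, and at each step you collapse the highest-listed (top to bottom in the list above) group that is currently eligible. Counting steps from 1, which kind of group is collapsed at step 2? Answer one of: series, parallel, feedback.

The answer is parallel.

Reasoning:
Step 1: apply the feedback formula to F1, F2
Step 2: parallel reduction of F4, F5
Step 3: cascade F3, (F4+F5)
Step 4: reduce the feedback loop with forward [F1/(1+F1*F2)] and return (F3*(F4+F5))
So the answer for step 2 is parallel.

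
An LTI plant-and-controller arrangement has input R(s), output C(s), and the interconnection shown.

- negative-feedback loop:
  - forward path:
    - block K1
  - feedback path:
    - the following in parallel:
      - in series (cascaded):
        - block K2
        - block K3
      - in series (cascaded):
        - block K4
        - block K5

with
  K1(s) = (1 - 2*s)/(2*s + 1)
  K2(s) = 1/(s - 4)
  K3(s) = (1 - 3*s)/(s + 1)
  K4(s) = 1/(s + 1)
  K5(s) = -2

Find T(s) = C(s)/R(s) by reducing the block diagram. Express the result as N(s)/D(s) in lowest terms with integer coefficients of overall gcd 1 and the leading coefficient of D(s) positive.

Answer: (-2*s^3 + 7*s^2 + 5*s - 4)/(2*s^3 + 5*s^2 - 34*s + 5)

Working:
[1] multiply K2, K3 (series) -> (1 - 3*s)/(s^2 - 3*s - 4)
[2] reduce the series chain K4, K5 -> (-2)/(s + 1)
[3] sum the parallel branches (K2*K3), (K4*K5) -> (9 - 5*s)/(s^2 - 3*s - 4)
[4] reduce the feedback loop with forward K1 and return ((K2*K3)+(K4*K5)), which is the overall transfer function T(s) = C(s)/R(s) in lowest terms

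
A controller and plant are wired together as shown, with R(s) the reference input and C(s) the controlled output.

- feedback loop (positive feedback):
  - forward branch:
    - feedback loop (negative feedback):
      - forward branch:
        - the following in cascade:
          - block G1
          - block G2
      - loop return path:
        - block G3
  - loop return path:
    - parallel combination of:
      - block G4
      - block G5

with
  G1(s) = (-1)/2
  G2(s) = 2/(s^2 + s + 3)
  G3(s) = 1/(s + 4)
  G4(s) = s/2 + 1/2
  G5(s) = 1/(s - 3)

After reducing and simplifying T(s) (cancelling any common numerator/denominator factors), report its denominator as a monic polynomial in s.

Step 1: series reduction of G1, G2; result (-1)/(s^2 + s + 3)
Step 2: feedback reduction of (G1*G2), G3; result (-s - 4)/(s^3 + 5*s^2 + 7*s + 11)
Step 3: add G4, G5 (parallel); result (s^2 - 2*s - 1)/(2*s - 6)
Step 4: apply the feedback formula to [(G1*G2)/(1+(G1*G2)*G3)], (G4+G5); result (-2*s^2 - 2*s + 24)/(2*s^4 + 5*s^3 - 14*s^2 - 29*s - 70)
The result of step 4 is T(s) in lowest terms. Its denominator has leading coefficient 2; dividing the denominator through by 2 makes it monic.

Final answer: s^4 + 5*s^3/2 - 7*s^2 - 29*s/2 - 35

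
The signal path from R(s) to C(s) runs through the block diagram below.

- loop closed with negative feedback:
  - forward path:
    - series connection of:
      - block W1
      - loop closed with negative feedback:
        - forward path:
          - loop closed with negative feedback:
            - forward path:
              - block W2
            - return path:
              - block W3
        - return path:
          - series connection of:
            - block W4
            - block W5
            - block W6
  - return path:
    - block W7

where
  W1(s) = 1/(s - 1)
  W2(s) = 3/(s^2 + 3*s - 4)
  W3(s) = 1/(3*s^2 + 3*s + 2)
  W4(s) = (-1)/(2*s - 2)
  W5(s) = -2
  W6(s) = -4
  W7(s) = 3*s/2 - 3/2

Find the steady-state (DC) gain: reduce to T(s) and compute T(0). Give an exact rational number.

First reduce the diagram to T(s).

Step 1 - collapse the loop (W2 forward, W3 return) -> (9*s^2 + 9*s + 6)/(3*s^4 + 12*s^3 - s^2 - 6*s - 5)
Step 2 - multiply W4, W5, W6 (series) -> (-4)/(s - 1)
Step 3 - collapse the loop ([W2/(1+W2*W3)] forward, (W4*W5*W6) return) -> (9*s^3 - 3*s - 6)/(3*s^5 + 9*s^4 - 13*s^3 - 41*s^2 - 35*s - 19)
Step 4 - series reduction of W1, [[W2/(1+W2*W3)]/(1+[W2/(1+W2*W3)]*(W4*W5*W6))] -> (9*s^2 + 9*s + 6)/(3*s^5 + 9*s^4 - 13*s^3 - 41*s^2 - 35*s - 19)
Step 5 - collapse the loop ((W1*[[W2/(1+W2*W3)]/(1+[W2/(1+W2*W3)]*(W4*W5*W6))]) forward, W7 return) -> (18*s^2 + 18*s + 12)/(6*s^5 + 18*s^4 + s^3 - 82*s^2 - 79*s - 56)
The step-5 result is T(s). Setting s = 0: T(0) = 12/(-56) = -3/14.

Answer: -3/14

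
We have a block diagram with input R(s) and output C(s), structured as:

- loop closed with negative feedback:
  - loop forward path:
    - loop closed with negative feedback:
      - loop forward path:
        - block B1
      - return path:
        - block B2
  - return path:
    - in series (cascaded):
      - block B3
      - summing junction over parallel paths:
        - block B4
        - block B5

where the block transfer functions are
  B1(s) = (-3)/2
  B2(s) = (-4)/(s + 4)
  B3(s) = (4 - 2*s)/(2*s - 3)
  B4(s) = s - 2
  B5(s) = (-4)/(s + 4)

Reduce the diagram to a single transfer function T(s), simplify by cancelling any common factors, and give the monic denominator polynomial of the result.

Reducing step by step:

(1) reduce the feedback loop with forward B1 and return B2: (-3*s - 12)/(2*s + 20)
(2) sum the parallel branches B4, B5: (s^2 + 2*s - 12)/(s + 4)
(3) series reduction of B3, (B4+B5): (-2*s^3 + 32*s - 48)/(2*s^2 + 5*s - 12)
(4) reduce the feedback loop with forward [B1/(1+B1*B2)] and return (B3*(B4+B5)): (-6*s^2 - 15*s + 36)/(6*s^3 + 4*s^2 - 62*s + 84)
T(s) is the step-4 result (common factors already cancelled). Leading coefficient of the denominator: 6. Divide through by 6 for the monic polynomial.

Answer: s^3 + 2*s^2/3 - 31*s/3 + 14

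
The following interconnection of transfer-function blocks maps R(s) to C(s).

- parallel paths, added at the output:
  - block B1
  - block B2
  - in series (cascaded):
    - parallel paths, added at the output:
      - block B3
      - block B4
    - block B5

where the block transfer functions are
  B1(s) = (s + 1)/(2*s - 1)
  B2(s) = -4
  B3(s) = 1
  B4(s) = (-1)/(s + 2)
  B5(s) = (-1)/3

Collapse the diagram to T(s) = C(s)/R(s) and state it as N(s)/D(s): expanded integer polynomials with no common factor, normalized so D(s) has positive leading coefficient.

Answer: (-23*s^2 - 28*s + 31)/(6*s^2 + 9*s - 6)

Working:
Step 1: parallel reduction of B3, B4 -> (s + 1)/(s + 2)
Step 2: series reduction of (B3+B4), B5 -> (-s - 1)/(3*s + 6)
Step 3: reduce the parallel group B1, B2, ((B3+B4)*B5), which is the overall transfer function T(s) = C(s)/R(s) in lowest terms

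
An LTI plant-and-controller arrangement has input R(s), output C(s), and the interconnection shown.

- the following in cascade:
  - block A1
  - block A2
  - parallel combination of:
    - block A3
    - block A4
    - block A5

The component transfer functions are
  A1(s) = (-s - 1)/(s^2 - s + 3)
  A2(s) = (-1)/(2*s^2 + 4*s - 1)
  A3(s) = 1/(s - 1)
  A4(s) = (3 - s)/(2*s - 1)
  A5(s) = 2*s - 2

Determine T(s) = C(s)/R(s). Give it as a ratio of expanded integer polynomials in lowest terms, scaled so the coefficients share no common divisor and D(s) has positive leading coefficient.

Step 1. add A3, A4, A5 (parallel) = (4*s^3 - 11*s^2 + 14*s - 6)/(2*s^2 - 3*s + 1)
Step 2. cascade A1, A2, (A3+A4+A5); the result is T(s) itself (integer coefficients, no common factor, positive leading denominator coefficient)

Answer: (4*s^4 - 7*s^3 + 3*s^2 + 8*s - 6)/(4*s^6 - 2*s^5 - 2*s^4 + 25*s^3 - 44*s^2 + 22*s - 3)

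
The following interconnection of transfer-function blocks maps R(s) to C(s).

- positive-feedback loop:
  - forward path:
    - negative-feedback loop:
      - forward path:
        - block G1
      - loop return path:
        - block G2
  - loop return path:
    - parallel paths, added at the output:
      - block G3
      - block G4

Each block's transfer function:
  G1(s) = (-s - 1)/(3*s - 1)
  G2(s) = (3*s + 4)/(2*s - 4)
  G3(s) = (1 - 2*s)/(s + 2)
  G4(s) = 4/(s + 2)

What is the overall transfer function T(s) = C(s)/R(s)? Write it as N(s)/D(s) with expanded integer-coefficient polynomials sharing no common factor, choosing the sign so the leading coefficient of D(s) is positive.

Step 1. collapse the loop (G1 forward, G2 return) -> (-2*s^2 + 2*s + 4)/(3*s^2 - 21*s)
Step 2. combine G3, G4 in parallel -> (5 - 2*s)/(s + 2)
Step 3. apply the feedback formula to [G1/(1+G1*G2)], (G3+G4), giving the overall T(s)

Hence the answer: (2*s^3 + 2*s^2 - 8*s - 8)/(s^3 + s^2 + 44*s + 20)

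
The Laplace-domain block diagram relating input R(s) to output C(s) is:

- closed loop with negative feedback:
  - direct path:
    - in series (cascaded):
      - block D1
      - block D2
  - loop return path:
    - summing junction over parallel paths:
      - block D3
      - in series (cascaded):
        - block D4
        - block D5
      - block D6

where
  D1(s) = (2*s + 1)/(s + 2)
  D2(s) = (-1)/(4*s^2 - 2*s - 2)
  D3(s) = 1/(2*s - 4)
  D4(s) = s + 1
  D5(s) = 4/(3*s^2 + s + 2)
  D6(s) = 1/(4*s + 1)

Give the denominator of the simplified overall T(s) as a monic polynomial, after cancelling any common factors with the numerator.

First reduce the diagram to T(s).

[1] series reduction of D1, D2 gives (-1)/(2*s^2 + 2*s - 4)
[2] cascade D4, D5 gives (4*s + 4)/(3*s^2 + s + 2)
[3] sum the parallel branches D3, (D4*D5), D6 gives (50*s^3 - 27*s^2 - 63*s - 22)/(24*s^4 - 34*s^3 - 10*s^2 - 32*s - 8)
[4] close the feedback loop around (D1*D2), (D3+(D4*D5)+D6) gives (-24*s^4 + 34*s^3 + 10*s^2 + 32*s + 8)/(48*s^6 - 20*s^5 - 184*s^4 + 2*s^3 - 13*s^2 + 175*s + 54)
The result of step 4 is T(s) in lowest terms. Its denominator has leading coefficient 48; dividing the denominator through by 48 makes it monic.

Answer: s^6 - 5*s^5/12 - 23*s^4/6 + s^3/24 - 13*s^2/48 + 175*s/48 + 9/8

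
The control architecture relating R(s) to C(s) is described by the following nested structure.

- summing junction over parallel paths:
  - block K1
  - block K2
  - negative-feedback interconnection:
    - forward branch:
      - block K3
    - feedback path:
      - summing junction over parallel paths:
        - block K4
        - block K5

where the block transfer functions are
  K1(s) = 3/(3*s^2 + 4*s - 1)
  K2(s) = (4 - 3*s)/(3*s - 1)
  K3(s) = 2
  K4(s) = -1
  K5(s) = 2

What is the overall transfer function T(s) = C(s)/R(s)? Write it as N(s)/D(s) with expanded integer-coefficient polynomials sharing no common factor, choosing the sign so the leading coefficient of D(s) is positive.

Reducing step by step:

Step 1 - reduce the parallel group K4, K5; result 1
Step 2 - apply the feedback formula to K3, (K4+K5); result 2/3
Step 3 - add K1, K2, [K3/(1+K3*(K4+K5))] (parallel) - this is the overall T(s), already in the required normalized form

Answer: (-9*s^3 + 18*s^2 + 70*s - 19)/(27*s^3 + 27*s^2 - 21*s + 3)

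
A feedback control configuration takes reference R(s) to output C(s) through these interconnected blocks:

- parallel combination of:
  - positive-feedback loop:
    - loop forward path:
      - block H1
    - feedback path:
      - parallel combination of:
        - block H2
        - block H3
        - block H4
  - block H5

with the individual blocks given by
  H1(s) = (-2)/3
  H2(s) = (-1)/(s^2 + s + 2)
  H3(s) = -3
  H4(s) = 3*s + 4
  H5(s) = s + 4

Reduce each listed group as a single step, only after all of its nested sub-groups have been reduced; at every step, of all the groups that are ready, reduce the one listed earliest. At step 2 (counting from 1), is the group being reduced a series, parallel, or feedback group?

Reducing step by step:

Step 1: sum the parallel branches H2, H3, H4
Step 2: apply the feedback formula to H1, (H2+H3+H4)
Step 3: parallel reduction of [H1/(1-H1*(H2+H3+H4))], H5
So the answer for step 2 is feedback.

Answer: feedback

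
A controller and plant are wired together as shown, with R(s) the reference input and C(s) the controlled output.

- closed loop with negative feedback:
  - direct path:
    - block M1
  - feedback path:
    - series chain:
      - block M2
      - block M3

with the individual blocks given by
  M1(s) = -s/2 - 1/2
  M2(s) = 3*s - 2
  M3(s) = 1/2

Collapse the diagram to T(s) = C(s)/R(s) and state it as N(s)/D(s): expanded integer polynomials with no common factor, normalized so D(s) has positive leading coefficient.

1. multiply M2, M3 (series), giving 3*s/2 - 1
2. feedback reduction of M1, (M2*M3): this yields T(s), and no further normalization is needed

Final answer: (2*s + 2)/(3*s^2 + s - 6)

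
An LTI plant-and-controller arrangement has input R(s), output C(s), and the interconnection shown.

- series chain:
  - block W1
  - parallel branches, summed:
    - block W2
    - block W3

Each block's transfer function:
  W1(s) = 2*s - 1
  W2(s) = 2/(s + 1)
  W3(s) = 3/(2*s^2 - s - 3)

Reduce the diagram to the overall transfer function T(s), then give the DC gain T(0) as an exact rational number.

Step 1: add W2, W3 (parallel) = (4*s - 3)/(2*s^2 - s - 3)
Step 2: cascade W1, (W2+W3) = (8*s^2 - 10*s + 3)/(2*s^2 - s - 3)
That last expression is T(s); at s = 0 only the constant terms survive, so T(0) = 3/(-3) = -1.

Hence the answer: -1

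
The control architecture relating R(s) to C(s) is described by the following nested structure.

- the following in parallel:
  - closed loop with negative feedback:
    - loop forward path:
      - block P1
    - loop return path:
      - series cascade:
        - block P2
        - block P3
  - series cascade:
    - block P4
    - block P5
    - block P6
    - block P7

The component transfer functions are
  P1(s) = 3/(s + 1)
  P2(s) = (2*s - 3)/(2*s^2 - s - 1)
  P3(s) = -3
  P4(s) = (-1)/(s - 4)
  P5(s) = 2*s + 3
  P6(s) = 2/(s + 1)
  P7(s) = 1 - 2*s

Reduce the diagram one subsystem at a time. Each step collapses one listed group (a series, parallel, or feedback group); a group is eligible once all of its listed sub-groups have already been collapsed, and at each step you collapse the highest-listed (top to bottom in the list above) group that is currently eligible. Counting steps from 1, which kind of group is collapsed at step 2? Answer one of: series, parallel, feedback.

Answer: feedback

Working:
Step 1. cascade P2, P3
Step 2. feedback reduction of P1, (P2*P3)
Step 3. series reduction of P4, P5, P6, P7
Step 4. parallel reduction of [P1/(1+P1*(P2*P3))], (P4*P5*P6*P7)
Step 2: feedback.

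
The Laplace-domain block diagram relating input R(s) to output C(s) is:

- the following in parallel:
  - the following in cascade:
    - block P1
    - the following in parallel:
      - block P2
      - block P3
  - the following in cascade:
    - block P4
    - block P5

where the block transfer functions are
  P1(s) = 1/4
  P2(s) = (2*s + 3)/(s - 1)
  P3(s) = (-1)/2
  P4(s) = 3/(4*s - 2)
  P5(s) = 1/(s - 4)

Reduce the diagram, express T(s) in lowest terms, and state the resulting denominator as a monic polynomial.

Answer: s^3 - 11*s^2/2 + 13*s/2 - 2

Working:
(1) sum the parallel branches P2, P3 -> (3*s + 7)/(2*s - 2)
(2) cascade P1, (P2+P3) -> (3*s + 7)/(8*s - 8)
(3) reduce the series chain P4, P5 -> 3/(4*s^2 - 18*s + 8)
(4) reduce the parallel group (P1*(P2+P3)), (P4*P5) -> (6*s^3 - 13*s^2 - 39*s + 16)/(16*s^3 - 88*s^2 + 104*s - 32)
T(s) is the step-4 result (common factors already cancelled). Leading coefficient of the denominator: 16. Divide through by 16 for the monic polynomial.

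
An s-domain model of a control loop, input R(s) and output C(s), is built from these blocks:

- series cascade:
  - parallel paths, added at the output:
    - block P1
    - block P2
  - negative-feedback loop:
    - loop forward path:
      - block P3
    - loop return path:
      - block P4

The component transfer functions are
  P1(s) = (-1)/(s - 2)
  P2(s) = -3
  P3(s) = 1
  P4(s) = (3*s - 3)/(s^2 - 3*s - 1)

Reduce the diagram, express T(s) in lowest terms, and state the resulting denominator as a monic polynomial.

Reducing step by step:

Step 1: sum the parallel branches P1, P2 = (5 - 3*s)/(s - 2)
Step 2: close the feedback loop around P3, P4 = (s^2 - 3*s - 1)/(s^2 - 4)
Step 3: cascade (P1+P2), [P3/(1+P3*P4)] = (-3*s^3 + 14*s^2 - 12*s - 5)/(s^3 - 2*s^2 - 4*s + 8)
That last expression is T(s), already simplified, and its denominator is already monic.

Answer: s^3 - 2*s^2 - 4*s + 8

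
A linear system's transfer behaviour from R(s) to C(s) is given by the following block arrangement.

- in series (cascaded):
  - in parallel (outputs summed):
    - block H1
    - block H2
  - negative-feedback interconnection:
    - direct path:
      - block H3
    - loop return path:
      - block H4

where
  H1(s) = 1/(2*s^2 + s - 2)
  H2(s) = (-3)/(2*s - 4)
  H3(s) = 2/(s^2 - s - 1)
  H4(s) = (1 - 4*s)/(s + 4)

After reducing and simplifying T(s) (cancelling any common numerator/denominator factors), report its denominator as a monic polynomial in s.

Step 1: parallel reduction of H1, H2, giving (-6*s^2 - s + 2)/(4*s^3 - 6*s^2 - 8*s + 8)
Step 2: collapse the loop (H3 forward, H4 return), giving (2*s + 8)/(s^3 + 3*s^2 - 13*s - 2)
Step 3: series reduction of (H1+H2), [H3/(1+H3*H4)], giving (-6*s^3 - 25*s^2 - 2*s + 8)/(2*s^6 + 3*s^5 - 39*s^4 + 27*s^3 + 70*s^2 - 44*s - 8)
That last expression is T(s), already simplified. Scaling its denominator by 1/2 (the reciprocal of the leading coefficient) yields the monic denominator.

Hence the answer: s^6 + 3*s^5/2 - 39*s^4/2 + 27*s^3/2 + 35*s^2 - 22*s - 4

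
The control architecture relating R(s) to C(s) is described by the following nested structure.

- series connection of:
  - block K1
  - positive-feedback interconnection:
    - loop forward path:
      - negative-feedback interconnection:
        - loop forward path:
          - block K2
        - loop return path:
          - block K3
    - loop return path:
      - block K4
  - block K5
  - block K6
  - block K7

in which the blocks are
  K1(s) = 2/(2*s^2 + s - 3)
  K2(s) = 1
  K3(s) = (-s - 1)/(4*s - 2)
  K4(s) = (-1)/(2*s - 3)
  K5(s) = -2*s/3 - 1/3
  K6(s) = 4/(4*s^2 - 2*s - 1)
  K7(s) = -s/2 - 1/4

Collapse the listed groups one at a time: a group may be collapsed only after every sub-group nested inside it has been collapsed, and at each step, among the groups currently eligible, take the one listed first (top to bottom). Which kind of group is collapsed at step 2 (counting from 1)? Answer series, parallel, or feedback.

Step 1: collapse the loop (K2 forward, K3 return)
Step 2: reduce the feedback loop with forward [K2/(1+K2*K3)] and return K4
Step 3: multiply K1, [[K2/(1+K2*K3)]/(1-[K2/(1+K2*K3)]*K4)], K5, K6, K7 (series)
Step 2: feedback.

Final answer: feedback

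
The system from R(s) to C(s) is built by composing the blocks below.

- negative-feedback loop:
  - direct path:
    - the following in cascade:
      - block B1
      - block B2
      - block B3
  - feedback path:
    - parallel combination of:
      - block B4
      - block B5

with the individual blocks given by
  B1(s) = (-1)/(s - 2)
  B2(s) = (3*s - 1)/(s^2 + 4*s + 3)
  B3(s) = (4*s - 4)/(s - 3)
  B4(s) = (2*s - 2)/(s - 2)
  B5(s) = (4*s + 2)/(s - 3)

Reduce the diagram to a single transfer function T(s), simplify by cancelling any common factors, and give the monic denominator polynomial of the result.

Step 1 - reduce the series chain B1, B2, B3 gives (-12*s^2 + 16*s - 4)/(s^4 - s^3 - 11*s^2 + 9*s + 18)
Step 2 - sum the parallel branches B4, B5 gives (6*s^2 - 14*s + 2)/(s^2 - 5*s + 6)
Step 3 - feedback reduction of (B1*B2*B3), (B4+B5) gives (-12*s^4 + 76*s^3 - 156*s^2 + 116*s - 24)/(s^6 - 6*s^5 - 72*s^4 + 322*s^3 - 365*s^2 + 52*s + 100)
The result of step 3 is T(s) in lowest terms. Its denominator already has leading coefficient 1, so it is monic as it stands.

Answer: s^6 - 6*s^5 - 72*s^4 + 322*s^3 - 365*s^2 + 52*s + 100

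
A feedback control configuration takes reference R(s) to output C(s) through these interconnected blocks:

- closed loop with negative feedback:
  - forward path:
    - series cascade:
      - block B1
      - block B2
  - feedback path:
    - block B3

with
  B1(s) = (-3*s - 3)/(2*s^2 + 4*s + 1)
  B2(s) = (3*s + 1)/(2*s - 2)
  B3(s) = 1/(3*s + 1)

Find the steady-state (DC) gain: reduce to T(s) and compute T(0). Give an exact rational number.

First reduce the diagram to T(s).

[1] combine B1, B2 in series: (-9*s^2 - 12*s - 3)/(4*s^3 + 4*s^2 - 6*s - 2)
[2] apply the feedback formula to (B1*B2), B3: (-9*s^2 - 12*s - 3)/(4*s^3 + 4*s^2 - 9*s - 5)
That last expression is T(s); at s = 0 only the constant terms survive, so T(0) = -3/(-5) = 3/5.

Answer: 3/5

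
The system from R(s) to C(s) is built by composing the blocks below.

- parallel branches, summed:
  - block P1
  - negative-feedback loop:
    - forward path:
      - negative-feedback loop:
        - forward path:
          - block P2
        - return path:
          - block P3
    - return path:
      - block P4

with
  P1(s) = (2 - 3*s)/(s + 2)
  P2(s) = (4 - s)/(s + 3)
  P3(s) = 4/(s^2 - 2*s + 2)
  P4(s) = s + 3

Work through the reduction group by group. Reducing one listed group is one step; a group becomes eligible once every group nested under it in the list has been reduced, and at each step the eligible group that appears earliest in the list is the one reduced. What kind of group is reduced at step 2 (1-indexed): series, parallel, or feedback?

Reducing step by step:

Step 1: reduce the feedback loop with forward P2 and return P3
Step 2: reduce the feedback loop with forward [P2/(1+P2*P3)] and return P4
Step 3: combine P1, [[P2/(1+P2*P3)]/(1+[P2/(1+P2*P3)]*P4)] in parallel
Step 2: feedback.

Answer: feedback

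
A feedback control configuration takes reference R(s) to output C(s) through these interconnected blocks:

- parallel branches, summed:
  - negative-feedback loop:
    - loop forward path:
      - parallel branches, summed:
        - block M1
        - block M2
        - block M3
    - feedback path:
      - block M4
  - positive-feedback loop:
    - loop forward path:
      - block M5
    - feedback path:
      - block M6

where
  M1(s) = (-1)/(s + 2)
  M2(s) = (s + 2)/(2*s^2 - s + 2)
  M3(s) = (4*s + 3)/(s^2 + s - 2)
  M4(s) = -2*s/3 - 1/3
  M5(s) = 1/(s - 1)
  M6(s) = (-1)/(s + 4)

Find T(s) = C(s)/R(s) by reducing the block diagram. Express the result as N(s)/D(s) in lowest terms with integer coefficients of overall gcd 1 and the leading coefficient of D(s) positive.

Reducing step by step:

(1) sum the parallel branches M1, M2, M3, giving (7*s^3 + 8*s^2 + 2*s + 4)/(2*s^4 + s^3 - 3*s^2 + 4*s - 4)
(2) close the feedback loop around (M1+M2+M3), M4, giving (-21*s^3 - 24*s^2 - 6*s - 12)/(8*s^4 + 20*s^3 + 21*s^2 - 2*s + 16)
(3) apply the feedback formula to M5, M6, giving (s + 4)/(s^2 + 3*s - 3)
(4) sum the parallel branches [(M1+M2+M3)/(1+(M1+M2+M3)*M4)], [M5/(1-M5*M6)]; the result is T(s) itself (integer coefficients, no common factor, positive leading denominator coefficient)

Answer: (-13*s^5 - 35*s^4 + 86*s^3 + 124*s^2 - 10*s + 100)/(8*s^6 + 44*s^5 + 57*s^4 + s^3 - 53*s^2 + 54*s - 48)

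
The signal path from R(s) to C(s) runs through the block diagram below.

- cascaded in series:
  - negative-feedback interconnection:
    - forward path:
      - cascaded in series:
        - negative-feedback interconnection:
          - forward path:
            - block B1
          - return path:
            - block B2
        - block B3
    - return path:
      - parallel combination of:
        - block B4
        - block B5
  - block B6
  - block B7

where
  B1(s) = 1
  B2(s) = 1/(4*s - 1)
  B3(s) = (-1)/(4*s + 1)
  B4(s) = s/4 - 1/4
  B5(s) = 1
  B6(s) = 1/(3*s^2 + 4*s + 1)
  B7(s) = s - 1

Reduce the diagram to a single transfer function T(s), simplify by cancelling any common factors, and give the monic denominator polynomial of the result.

The answer is s^4 + 17*s^3/12 + 89*s^2/180 + 17*s/180 + 1/60.

Reasoning:
Step 1. close the feedback loop around B1, B2 = (4*s - 1)/(4*s)
Step 2. cascade [B1/(1+B1*B2)], B3 = (1 - 4*s)/(16*s^2 + 4*s)
Step 3. parallel reduction of B4, B5 = s/4 + 3/4
Step 4. reduce the feedback loop with forward ([B1/(1+B1*B2)]*B3) and return (B4+B5) = (4 - 16*s)/(60*s^2 + 5*s + 3)
Step 5. series reduction of [([B1/(1+B1*B2)]*B3)/(1+([B1/(1+B1*B2)]*B3)*(B4+B5))], B6, B7 = (-16*s^2 + 20*s - 4)/(180*s^4 + 255*s^3 + 89*s^2 + 17*s + 3)
Step 5 gives the fully reduced T(s), with no common factor left to cancel. The denominator's leading coefficient is 180, so divide each of its coefficients by 180 to get the monic form.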